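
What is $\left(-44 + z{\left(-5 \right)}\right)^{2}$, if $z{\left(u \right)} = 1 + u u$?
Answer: $324$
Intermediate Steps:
$z{\left(u \right)} = 1 + u^{2}$
$\left(-44 + z{\left(-5 \right)}\right)^{2} = \left(-44 + \left(1 + \left(-5\right)^{2}\right)\right)^{2} = \left(-44 + \left(1 + 25\right)\right)^{2} = \left(-44 + 26\right)^{2} = \left(-18\right)^{2} = 324$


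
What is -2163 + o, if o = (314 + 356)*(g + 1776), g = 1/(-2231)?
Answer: 2649885197/2231 ≈ 1.1878e+6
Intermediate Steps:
g = -1/2231 ≈ -0.00044823
o = 2654710850/2231 (o = (314 + 356)*(-1/2231 + 1776) = 670*(3962255/2231) = 2654710850/2231 ≈ 1.1899e+6)
-2163 + o = -2163 + 2654710850/2231 = 2649885197/2231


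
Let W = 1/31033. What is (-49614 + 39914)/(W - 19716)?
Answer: 301020100/611846627 ≈ 0.49199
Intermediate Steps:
W = 1/31033 ≈ 3.2224e-5
(-49614 + 39914)/(W - 19716) = (-49614 + 39914)/(1/31033 - 19716) = -9700/(-611846627/31033) = -9700*(-31033/611846627) = 301020100/611846627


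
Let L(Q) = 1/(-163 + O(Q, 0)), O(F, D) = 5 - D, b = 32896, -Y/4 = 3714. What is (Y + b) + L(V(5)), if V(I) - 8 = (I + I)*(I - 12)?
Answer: 2850319/158 ≈ 18040.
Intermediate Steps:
Y = -14856 (Y = -4*3714 = -14856)
V(I) = 8 + 2*I*(-12 + I) (V(I) = 8 + (I + I)*(I - 12) = 8 + (2*I)*(-12 + I) = 8 + 2*I*(-12 + I))
L(Q) = -1/158 (L(Q) = 1/(-163 + (5 - 1*0)) = 1/(-163 + (5 + 0)) = 1/(-163 + 5) = 1/(-158) = -1/158)
(Y + b) + L(V(5)) = (-14856 + 32896) - 1/158 = 18040 - 1/158 = 2850319/158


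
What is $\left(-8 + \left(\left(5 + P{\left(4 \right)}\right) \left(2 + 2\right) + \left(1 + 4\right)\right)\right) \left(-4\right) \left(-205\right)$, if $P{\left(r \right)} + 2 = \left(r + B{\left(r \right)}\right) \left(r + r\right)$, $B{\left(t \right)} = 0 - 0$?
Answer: $112340$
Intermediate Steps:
$B{\left(t \right)} = 0$ ($B{\left(t \right)} = 0 + 0 = 0$)
$P{\left(r \right)} = -2 + 2 r^{2}$ ($P{\left(r \right)} = -2 + \left(r + 0\right) \left(r + r\right) = -2 + r 2 r = -2 + 2 r^{2}$)
$\left(-8 + \left(\left(5 + P{\left(4 \right)}\right) \left(2 + 2\right) + \left(1 + 4\right)\right)\right) \left(-4\right) \left(-205\right) = \left(-8 + \left(\left(5 - \left(2 - 2 \cdot 4^{2}\right)\right) \left(2 + 2\right) + \left(1 + 4\right)\right)\right) \left(-4\right) \left(-205\right) = \left(-8 + \left(\left(5 + \left(-2 + 2 \cdot 16\right)\right) 4 + 5\right)\right) \left(-4\right) \left(-205\right) = \left(-8 + \left(\left(5 + \left(-2 + 32\right)\right) 4 + 5\right)\right) \left(-4\right) \left(-205\right) = \left(-8 + \left(\left(5 + 30\right) 4 + 5\right)\right) \left(-4\right) \left(-205\right) = \left(-8 + \left(35 \cdot 4 + 5\right)\right) \left(-4\right) \left(-205\right) = \left(-8 + \left(140 + 5\right)\right) \left(-4\right) \left(-205\right) = \left(-8 + 145\right) \left(-4\right) \left(-205\right) = 137 \left(-4\right) \left(-205\right) = \left(-548\right) \left(-205\right) = 112340$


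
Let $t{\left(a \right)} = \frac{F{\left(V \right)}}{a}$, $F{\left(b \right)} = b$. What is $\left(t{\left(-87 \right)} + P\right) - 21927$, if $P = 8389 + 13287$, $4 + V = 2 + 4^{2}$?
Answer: $- \frac{21851}{87} \approx -251.16$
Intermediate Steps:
$V = 14$ ($V = -4 + \left(2 + 4^{2}\right) = -4 + \left(2 + 16\right) = -4 + 18 = 14$)
$t{\left(a \right)} = \frac{14}{a}$
$P = 21676$
$\left(t{\left(-87 \right)} + P\right) - 21927 = \left(\frac{14}{-87} + 21676\right) - 21927 = \left(14 \left(- \frac{1}{87}\right) + 21676\right) - 21927 = \left(- \frac{14}{87} + 21676\right) - 21927 = \frac{1885798}{87} - 21927 = - \frac{21851}{87}$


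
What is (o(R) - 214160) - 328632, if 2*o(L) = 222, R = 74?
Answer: -542681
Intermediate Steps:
o(L) = 111 (o(L) = (½)*222 = 111)
(o(R) - 214160) - 328632 = (111 - 214160) - 328632 = -214049 - 328632 = -542681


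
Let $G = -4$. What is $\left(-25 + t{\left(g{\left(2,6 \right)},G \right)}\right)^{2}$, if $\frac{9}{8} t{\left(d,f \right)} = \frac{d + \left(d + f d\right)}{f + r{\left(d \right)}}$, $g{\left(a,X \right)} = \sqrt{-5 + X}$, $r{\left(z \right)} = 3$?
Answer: $\frac{43681}{81} \approx 539.27$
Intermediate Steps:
$t{\left(d,f \right)} = \frac{8 \left(2 d + d f\right)}{9 \left(3 + f\right)}$ ($t{\left(d,f \right)} = \frac{8 \frac{d + \left(d + f d\right)}{f + 3}}{9} = \frac{8 \frac{d + \left(d + d f\right)}{3 + f}}{9} = \frac{8 \frac{2 d + d f}{3 + f}}{9} = \frac{8 \left(2 d + d f\right)}{9 \left(3 + f\right)}$)
$\left(-25 + t{\left(g{\left(2,6 \right)},G \right)}\right)^{2} = \left(-25 + \frac{8 \sqrt{-5 + 6} \left(2 - 4\right)}{9 \left(3 - 4\right)}\right)^{2} = \left(-25 + \frac{8}{9} \sqrt{1} \frac{1}{-1} \left(-2\right)\right)^{2} = \left(-25 + \frac{8}{9} \cdot 1 \left(-1\right) \left(-2\right)\right)^{2} = \left(-25 + \frac{16}{9}\right)^{2} = \left(- \frac{209}{9}\right)^{2} = \frac{43681}{81}$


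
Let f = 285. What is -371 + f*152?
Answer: 42949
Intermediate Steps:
-371 + f*152 = -371 + 285*152 = -371 + 43320 = 42949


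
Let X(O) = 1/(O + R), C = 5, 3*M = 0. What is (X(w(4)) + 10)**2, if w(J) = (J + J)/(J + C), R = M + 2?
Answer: 72361/676 ≈ 107.04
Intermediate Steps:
M = 0 (M = (1/3)*0 = 0)
R = 2 (R = 0 + 2 = 2)
w(J) = 2*J/(5 + J) (w(J) = (J + J)/(J + 5) = (2*J)/(5 + J) = 2*J/(5 + J))
X(O) = 1/(2 + O) (X(O) = 1/(O + 2) = 1/(2 + O))
(X(w(4)) + 10)**2 = (1/(2 + 2*4/(5 + 4)) + 10)**2 = (1/(2 + 2*4/9) + 10)**2 = (1/(2 + 2*4*(1/9)) + 10)**2 = (1/(2 + 8/9) + 10)**2 = (1/(26/9) + 10)**2 = (9/26 + 10)**2 = (269/26)**2 = 72361/676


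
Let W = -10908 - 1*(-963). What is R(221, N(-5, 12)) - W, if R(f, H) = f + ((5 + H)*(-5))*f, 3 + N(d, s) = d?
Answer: 13481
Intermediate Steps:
N(d, s) = -3 + d
R(f, H) = f + f*(-25 - 5*H) (R(f, H) = f + (-25 - 5*H)*f = f + f*(-25 - 5*H))
W = -9945 (W = -10908 + 963 = -9945)
R(221, N(-5, 12)) - W = -1*221*(24 + 5*(-3 - 5)) - 1*(-9945) = -1*221*(24 + 5*(-8)) + 9945 = -1*221*(24 - 40) + 9945 = -1*221*(-16) + 9945 = 3536 + 9945 = 13481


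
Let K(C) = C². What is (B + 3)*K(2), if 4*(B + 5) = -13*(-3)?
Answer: 31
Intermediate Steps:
B = 19/4 (B = -5 + (-13*(-3))/4 = -5 + (¼)*39 = -5 + 39/4 = 19/4 ≈ 4.7500)
(B + 3)*K(2) = (19/4 + 3)*2² = (31/4)*4 = 31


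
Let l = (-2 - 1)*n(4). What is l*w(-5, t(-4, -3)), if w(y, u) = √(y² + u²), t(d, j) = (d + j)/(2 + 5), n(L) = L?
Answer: -12*√26 ≈ -61.188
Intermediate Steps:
t(d, j) = d/7 + j/7 (t(d, j) = (d + j)/7 = (d + j)*(⅐) = d/7 + j/7)
w(y, u) = √(u² + y²)
l = -12 (l = (-2 - 1)*4 = -3*4 = -12)
l*w(-5, t(-4, -3)) = -12*√(((⅐)*(-4) + (⅐)*(-3))² + (-5)²) = -12*√((-4/7 - 3/7)² + 25) = -12*√((-1)² + 25) = -12*√(1 + 25) = -12*√26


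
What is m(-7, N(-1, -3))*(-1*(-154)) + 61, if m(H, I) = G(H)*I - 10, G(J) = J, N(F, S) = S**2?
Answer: -11181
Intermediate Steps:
m(H, I) = -10 + H*I (m(H, I) = H*I - 10 = -10 + H*I)
m(-7, N(-1, -3))*(-1*(-154)) + 61 = (-10 - 7*(-3)**2)*(-1*(-154)) + 61 = (-10 - 7*9)*154 + 61 = (-10 - 63)*154 + 61 = -73*154 + 61 = -11242 + 61 = -11181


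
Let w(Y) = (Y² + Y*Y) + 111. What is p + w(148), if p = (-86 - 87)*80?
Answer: 30079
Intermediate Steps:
w(Y) = 111 + 2*Y² (w(Y) = (Y² + Y²) + 111 = 2*Y² + 111 = 111 + 2*Y²)
p = -13840 (p = -173*80 = -13840)
p + w(148) = -13840 + (111 + 2*148²) = -13840 + (111 + 2*21904) = -13840 + (111 + 43808) = -13840 + 43919 = 30079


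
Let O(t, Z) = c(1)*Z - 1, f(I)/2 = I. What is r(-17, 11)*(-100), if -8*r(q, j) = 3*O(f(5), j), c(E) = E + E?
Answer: 1575/2 ≈ 787.50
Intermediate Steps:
f(I) = 2*I
c(E) = 2*E
O(t, Z) = -1 + 2*Z (O(t, Z) = (2*1)*Z - 1 = 2*Z - 1 = -1 + 2*Z)
r(q, j) = 3/8 - 3*j/4 (r(q, j) = -3*(-1 + 2*j)/8 = -(-3 + 6*j)/8 = 3/8 - 3*j/4)
r(-17, 11)*(-100) = (3/8 - ¾*11)*(-100) = (3/8 - 33/4)*(-100) = -63/8*(-100) = 1575/2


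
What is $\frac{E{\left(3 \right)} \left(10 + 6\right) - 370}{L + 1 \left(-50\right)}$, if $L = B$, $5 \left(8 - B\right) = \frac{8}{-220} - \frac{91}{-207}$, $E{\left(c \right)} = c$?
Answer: $\frac{18329850}{2395441} \approx 7.652$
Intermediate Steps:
$B = \frac{450809}{56925}$ ($B = 8 - \frac{\frac{8}{-220} - \frac{91}{-207}}{5} = 8 - \frac{8 \left(- \frac{1}{220}\right) - - \frac{91}{207}}{5} = 8 - \frac{- \frac{2}{55} + \frac{91}{207}}{5} = 8 - \frac{4591}{56925} = \frac{450809}{56925} \approx 7.9193$)
$L = \frac{450809}{56925} \approx 7.9193$
$\frac{E{\left(3 \right)} \left(10 + 6\right) - 370}{L + 1 \left(-50\right)} = \frac{3 \left(10 + 6\right) - 370}{\frac{450809}{56925} + 1 \left(-50\right)} = \frac{3 \cdot 16 - 370}{\frac{450809}{56925} - 50} = \frac{48 - 370}{- \frac{2395441}{56925}} = \left(-322\right) \left(- \frac{56925}{2395441}\right) = \frac{18329850}{2395441}$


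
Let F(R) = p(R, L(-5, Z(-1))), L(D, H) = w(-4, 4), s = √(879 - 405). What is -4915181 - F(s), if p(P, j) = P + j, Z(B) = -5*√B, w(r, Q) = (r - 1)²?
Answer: -4915206 - √474 ≈ -4.9152e+6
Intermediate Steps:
s = √474 ≈ 21.772
w(r, Q) = (-1 + r)²
L(D, H) = 25 (L(D, H) = (-1 - 4)² = (-5)² = 25)
F(R) = 25 + R (F(R) = R + 25 = 25 + R)
-4915181 - F(s) = -4915181 - (25 + √474) = -4915181 + (-25 - √474) = -4915206 - √474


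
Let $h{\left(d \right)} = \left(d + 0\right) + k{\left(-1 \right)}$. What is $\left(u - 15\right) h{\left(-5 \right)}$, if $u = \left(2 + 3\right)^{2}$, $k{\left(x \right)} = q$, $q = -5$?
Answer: $-100$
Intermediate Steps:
$k{\left(x \right)} = -5$
$h{\left(d \right)} = -5 + d$ ($h{\left(d \right)} = \left(d + 0\right) - 5 = d - 5 = -5 + d$)
$u = 25$ ($u = 5^{2} = 25$)
$\left(u - 15\right) h{\left(-5 \right)} = \left(25 - 15\right) \left(-5 - 5\right) = 10 \left(-10\right) = -100$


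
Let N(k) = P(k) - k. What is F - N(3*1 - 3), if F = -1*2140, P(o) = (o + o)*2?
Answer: -2140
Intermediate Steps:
P(o) = 4*o (P(o) = (2*o)*2 = 4*o)
F = -2140
N(k) = 3*k (N(k) = 4*k - k = 3*k)
F - N(3*1 - 3) = -2140 - 3*(3*1 - 3) = -2140 - 3*(3 - 3) = -2140 - 3*0 = -2140 - 1*0 = -2140 + 0 = -2140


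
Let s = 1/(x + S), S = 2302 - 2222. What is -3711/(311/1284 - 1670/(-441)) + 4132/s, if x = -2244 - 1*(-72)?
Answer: -6574373140516/760477 ≈ -8.6451e+6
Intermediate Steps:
x = -2172 (x = -2244 + 72 = -2172)
S = 80
s = -1/2092 (s = 1/(-2172 + 80) = 1/(-2092) = -1/2092 ≈ -0.00047801)
-3711/(311/1284 - 1670/(-441)) + 4132/s = -3711/(311/1284 - 1670/(-441)) + 4132/(-1/2092) = -3711/(311*(1/1284) - 1670*(-1/441)) + 4132*(-2092) = -3711/(311/1284 + 1670/441) - 8644144 = -3711/760477/188748 - 8644144 = -3711*188748/760477 - 8644144 = -700443828/760477 - 8644144 = -6574373140516/760477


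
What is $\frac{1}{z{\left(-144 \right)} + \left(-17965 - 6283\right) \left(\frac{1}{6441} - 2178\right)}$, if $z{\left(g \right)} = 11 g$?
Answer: $\frac{6441}{340152792712} \approx 1.8936 \cdot 10^{-8}$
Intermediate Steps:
$\frac{1}{z{\left(-144 \right)} + \left(-17965 - 6283\right) \left(\frac{1}{6441} - 2178\right)} = \frac{1}{11 \left(-144\right) + \left(-17965 - 6283\right) \left(\frac{1}{6441} - 2178\right)} = \frac{1}{-1584 - 24248 \left(\frac{1}{6441} - 2178\right)} = \frac{1}{-1584 - - \frac{340162995256}{6441}} = \frac{1}{-1584 + \frac{340162995256}{6441}} = \frac{1}{\frac{340152792712}{6441}} = \frac{6441}{340152792712}$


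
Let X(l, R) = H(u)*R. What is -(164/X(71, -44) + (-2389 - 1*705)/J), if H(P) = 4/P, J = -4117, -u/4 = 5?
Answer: -878019/45287 ≈ -19.388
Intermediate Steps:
u = -20 (u = -4*5 = -20)
X(l, R) = -R/5 (X(l, R) = (4/(-20))*R = (4*(-1/20))*R = -R/5)
-(164/X(71, -44) + (-2389 - 1*705)/J) = -(164/((-1/5*(-44))) + (-2389 - 1*705)/(-4117)) = -(164/(44/5) + (-2389 - 705)*(-1/4117)) = -(164*(5/44) - 3094*(-1/4117)) = -(205/11 + 3094/4117) = -1*878019/45287 = -878019/45287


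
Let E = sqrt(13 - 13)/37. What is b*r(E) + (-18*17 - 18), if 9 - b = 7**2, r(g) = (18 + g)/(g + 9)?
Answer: -404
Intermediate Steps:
E = 0 (E = sqrt(0)*(1/37) = 0*(1/37) = 0)
r(g) = (18 + g)/(9 + g)
b = -40 (b = 9 - 1*7**2 = 9 - 1*49 = 9 - 49 = -40)
b*r(E) + (-18*17 - 18) = -40*(18 + 0)/(9 + 0) + (-18*17 - 18) = -40*18/9 + (-306 - 18) = -40*18/9 - 324 = -40*2 - 324 = -80 - 324 = -404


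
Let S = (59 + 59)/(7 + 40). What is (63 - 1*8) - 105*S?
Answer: -9805/47 ≈ -208.62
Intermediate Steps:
S = 118/47 ≈ 2.5106
(63 - 1*8) - 105*S = (63 - 1*8) - 105*118/47 = (63 - 8) - 12390/47 = 55 - 12390/47 = -9805/47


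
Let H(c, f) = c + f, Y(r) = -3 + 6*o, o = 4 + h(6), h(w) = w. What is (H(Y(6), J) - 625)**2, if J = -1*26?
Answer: 352836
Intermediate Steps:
J = -26
o = 10 (o = 4 + 6 = 10)
Y(r) = 57 (Y(r) = -3 + 6*10 = -3 + 60 = 57)
(H(Y(6), J) - 625)**2 = ((57 - 26) - 625)**2 = (31 - 625)**2 = (-594)**2 = 352836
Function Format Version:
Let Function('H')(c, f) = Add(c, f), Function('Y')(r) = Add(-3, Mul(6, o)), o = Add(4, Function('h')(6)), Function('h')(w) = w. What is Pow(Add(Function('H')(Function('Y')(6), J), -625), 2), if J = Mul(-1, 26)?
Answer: 352836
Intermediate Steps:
J = -26
o = 10 (o = Add(4, 6) = 10)
Function('Y')(r) = 57 (Function('Y')(r) = Add(-3, Mul(6, 10)) = Add(-3, 60) = 57)
Pow(Add(Function('H')(Function('Y')(6), J), -625), 2) = Pow(Add(Add(57, -26), -625), 2) = Pow(Add(31, -625), 2) = Pow(-594, 2) = 352836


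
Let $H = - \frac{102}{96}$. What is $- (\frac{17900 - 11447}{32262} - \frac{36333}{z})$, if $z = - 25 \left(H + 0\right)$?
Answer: $\frac{6250687137}{4570450} \approx 1367.6$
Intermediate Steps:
$H = - \frac{17}{16}$ ($H = \left(-102\right) \frac{1}{96} = - \frac{17}{16} \approx -1.0625$)
$z = \frac{425}{16}$ ($z = - 25 \left(- \frac{17}{16} + 0\right) = \left(-25\right) \left(- \frac{17}{16}\right) = \frac{425}{16} \approx 26.563$)
$- (\frac{17900 - 11447}{32262} - \frac{36333}{z}) = - (\frac{17900 - 11447}{32262} - \frac{36333}{\frac{425}{16}}) = - (\left(17900 - 11447\right) \frac{1}{32262} - \frac{581328}{425}) = - (6453 \cdot \frac{1}{32262} - \frac{581328}{425}) = - (\frac{2151}{10754} - \frac{581328}{425}) = \left(-1\right) \left(- \frac{6250687137}{4570450}\right) = \frac{6250687137}{4570450}$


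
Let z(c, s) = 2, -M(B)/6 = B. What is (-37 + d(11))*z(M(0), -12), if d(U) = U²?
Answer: 168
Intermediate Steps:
M(B) = -6*B
(-37 + d(11))*z(M(0), -12) = (-37 + 11²)*2 = (-37 + 121)*2 = 84*2 = 168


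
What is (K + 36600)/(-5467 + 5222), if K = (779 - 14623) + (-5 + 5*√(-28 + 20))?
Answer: -22751/245 - 2*I*√2/49 ≈ -92.861 - 0.057723*I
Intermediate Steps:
K = -13849 + 10*I*√2 (K = -13844 + (-5 + 5*√(-8)) = -13844 + (-5 + 5*(2*I*√2)) = -13844 + (-5 + 10*I*√2) = -13849 + 10*I*√2 ≈ -13849.0 + 14.142*I)
(K + 36600)/(-5467 + 5222) = ((-13849 + 10*I*√2) + 36600)/(-5467 + 5222) = (22751 + 10*I*√2)/(-245) = (22751 + 10*I*√2)*(-1/245) = -22751/245 - 2*I*√2/49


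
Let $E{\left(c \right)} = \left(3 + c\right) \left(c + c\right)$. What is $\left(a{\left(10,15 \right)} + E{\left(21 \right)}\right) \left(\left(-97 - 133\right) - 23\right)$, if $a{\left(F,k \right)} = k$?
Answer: $-258819$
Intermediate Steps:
$E{\left(c \right)} = 2 c \left(3 + c\right)$ ($E{\left(c \right)} = \left(3 + c\right) 2 c = 2 c \left(3 + c\right)$)
$\left(a{\left(10,15 \right)} + E{\left(21 \right)}\right) \left(\left(-97 - 133\right) - 23\right) = \left(15 + 2 \cdot 21 \left(3 + 21\right)\right) \left(\left(-97 - 133\right) - 23\right) = \left(15 + 2 \cdot 21 \cdot 24\right) \left(\left(-97 - 133\right) - 23\right) = \left(15 + 1008\right) \left(-230 - 23\right) = 1023 \left(-253\right) = -258819$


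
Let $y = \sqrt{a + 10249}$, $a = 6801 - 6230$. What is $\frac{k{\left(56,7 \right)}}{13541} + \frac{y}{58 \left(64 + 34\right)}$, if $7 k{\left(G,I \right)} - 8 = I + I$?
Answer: $\frac{2}{8617} + \frac{\sqrt{2705}}{2842} \approx 0.018532$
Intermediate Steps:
$a = 571$
$y = 2 \sqrt{2705}$ ($y = \sqrt{571 + 10249} = \sqrt{10820} = 2 \sqrt{2705} \approx 104.02$)
$k{\left(G,I \right)} = \frac{8}{7} + \frac{2 I}{7}$ ($k{\left(G,I \right)} = \frac{8}{7} + \frac{I + I}{7} = \frac{8}{7} + \frac{2 I}{7}$)
$\frac{k{\left(56,7 \right)}}{13541} + \frac{y}{58 \left(64 + 34\right)} = \frac{\frac{8}{7} + \frac{2}{7} \cdot 7}{13541} + \frac{2 \sqrt{2705}}{58 \left(64 + 34\right)} = \left(\frac{8}{7} + 2\right) \frac{1}{13541} + \frac{2 \sqrt{2705}}{58 \cdot 98} = \frac{22}{7} \cdot \frac{1}{13541} + \frac{2 \sqrt{2705}}{5684} = \frac{2}{8617} + 2 \sqrt{2705} \cdot \frac{1}{5684} = \frac{2}{8617} + \frac{\sqrt{2705}}{2842}$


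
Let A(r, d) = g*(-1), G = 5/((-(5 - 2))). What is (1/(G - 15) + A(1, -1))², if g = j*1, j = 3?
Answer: 23409/2500 ≈ 9.3636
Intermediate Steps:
G = -5/3 (G = 5/((-1*3)) = 5/(-3) = 5*(-⅓) = -5/3 ≈ -1.6667)
g = 3 (g = 3*1 = 3)
A(r, d) = -3 (A(r, d) = 3*(-1) = -3)
(1/(G - 15) + A(1, -1))² = (1/(-5/3 - 15) - 3)² = (1/(-50/3) - 3)² = (-3/50 - 3)² = (-153/50)² = 23409/2500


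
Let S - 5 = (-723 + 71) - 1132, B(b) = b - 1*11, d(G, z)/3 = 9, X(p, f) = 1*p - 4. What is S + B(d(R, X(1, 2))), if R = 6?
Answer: -1763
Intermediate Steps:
X(p, f) = -4 + p (X(p, f) = p - 4 = -4 + p)
d(G, z) = 27 (d(G, z) = 3*9 = 27)
B(b) = -11 + b (B(b) = b - 11 = -11 + b)
S = -1779 (S = 5 + ((-723 + 71) - 1132) = 5 + (-652 - 1132) = 5 - 1784 = -1779)
S + B(d(R, X(1, 2))) = -1779 + (-11 + 27) = -1779 + 16 = -1763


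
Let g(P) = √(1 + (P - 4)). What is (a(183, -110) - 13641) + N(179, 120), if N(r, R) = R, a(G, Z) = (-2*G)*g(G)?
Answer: -13521 - 2196*√5 ≈ -18431.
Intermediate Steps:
g(P) = √(-3 + P) (g(P) = √(1 + (-4 + P)) = √(-3 + P))
a(G, Z) = -2*G*√(-3 + G) (a(G, Z) = (-2*G)*√(-3 + G) = -2*G*√(-3 + G))
(a(183, -110) - 13641) + N(179, 120) = (-2*183*√(-3 + 183) - 13641) + 120 = (-2*183*√180 - 13641) + 120 = (-2*183*6*√5 - 13641) + 120 = (-2196*√5 - 13641) + 120 = (-13641 - 2196*√5) + 120 = -13521 - 2196*√5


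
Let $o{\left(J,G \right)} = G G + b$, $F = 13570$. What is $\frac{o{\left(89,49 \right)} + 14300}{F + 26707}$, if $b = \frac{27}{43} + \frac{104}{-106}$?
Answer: $\frac{38060774}{91791283} \approx 0.41464$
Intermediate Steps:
$b = - \frac{805}{2279}$ ($b = 27 \cdot \frac{1}{43} + 104 \left(- \frac{1}{106}\right) = \frac{27}{43} - \frac{52}{53} = - \frac{805}{2279} \approx -0.35323$)
$o{\left(J,G \right)} = - \frac{805}{2279} + G^{2}$ ($o{\left(J,G \right)} = G G - \frac{805}{2279} = G^{2} - \frac{805}{2279} = - \frac{805}{2279} + G^{2}$)
$\frac{o{\left(89,49 \right)} + 14300}{F + 26707} = \frac{\left(- \frac{805}{2279} + 49^{2}\right) + 14300}{13570 + 26707} = \frac{\left(- \frac{805}{2279} + 2401\right) + 14300}{40277} = \left(\frac{5471074}{2279} + 14300\right) \frac{1}{40277} = \frac{38060774}{2279} \cdot \frac{1}{40277} = \frac{38060774}{91791283}$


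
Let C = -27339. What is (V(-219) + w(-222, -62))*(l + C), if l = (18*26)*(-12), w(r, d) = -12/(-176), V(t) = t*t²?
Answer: 15230225520315/44 ≈ 3.4614e+11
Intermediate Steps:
V(t) = t³
w(r, d) = 3/44 (w(r, d) = -12*(-1/176) = 3/44)
l = -5616 (l = 468*(-12) = -5616)
(V(-219) + w(-222, -62))*(l + C) = ((-219)³ + 3/44)*(-5616 - 27339) = (-10503459 + 3/44)*(-32955) = -462152193/44*(-32955) = 15230225520315/44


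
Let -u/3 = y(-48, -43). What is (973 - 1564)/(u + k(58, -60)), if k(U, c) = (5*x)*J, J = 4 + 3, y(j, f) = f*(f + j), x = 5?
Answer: 591/11564 ≈ 0.051107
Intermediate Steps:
u = -11739 (u = -(-129)*(-43 - 48) = -(-129)*(-91) = -3*3913 = -11739)
J = 7
k(U, c) = 175 (k(U, c) = (5*5)*7 = 25*7 = 175)
(973 - 1564)/(u + k(58, -60)) = (973 - 1564)/(-11739 + 175) = -591/(-11564) = -591*(-1/11564) = 591/11564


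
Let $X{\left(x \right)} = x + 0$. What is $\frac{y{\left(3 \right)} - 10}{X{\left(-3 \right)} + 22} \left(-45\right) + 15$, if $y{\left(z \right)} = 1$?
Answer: $\frac{690}{19} \approx 36.316$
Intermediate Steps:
$X{\left(x \right)} = x$
$\frac{y{\left(3 \right)} - 10}{X{\left(-3 \right)} + 22} \left(-45\right) + 15 = \frac{1 - 10}{-3 + 22} \left(-45\right) + 15 = - \frac{9}{19} \left(-45\right) + 15 = \left(-9\right) \frac{1}{19} \left(-45\right) + 15 = \left(- \frac{9}{19}\right) \left(-45\right) + 15 = \frac{405}{19} + 15 = \frac{690}{19}$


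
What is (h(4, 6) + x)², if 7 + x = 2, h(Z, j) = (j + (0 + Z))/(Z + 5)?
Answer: 1225/81 ≈ 15.123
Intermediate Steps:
h(Z, j) = (Z + j)/(5 + Z) (h(Z, j) = (j + Z)/(5 + Z) = (Z + j)/(5 + Z))
x = -5 (x = -7 + 2 = -5)
(h(4, 6) + x)² = ((4 + 6)/(5 + 4) - 5)² = (10/9 - 5)² = (-35/9)² = 1225/81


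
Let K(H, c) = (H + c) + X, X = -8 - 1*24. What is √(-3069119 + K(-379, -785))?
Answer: I*√3070315 ≈ 1752.2*I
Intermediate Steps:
X = -32 (X = -8 - 24 = -32)
K(H, c) = -32 + H + c (K(H, c) = (H + c) - 32 = -32 + H + c)
√(-3069119 + K(-379, -785)) = √(-3069119 + (-32 - 379 - 785)) = √(-3069119 - 1196) = √(-3070315) = I*√3070315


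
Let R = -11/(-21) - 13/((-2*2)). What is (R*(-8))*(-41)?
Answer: 25994/21 ≈ 1237.8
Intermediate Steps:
R = 317/84 (R = -11*(-1/21) - 13/(-4) = 11/21 - 13*(-¼) = 11/21 + 13/4 = 317/84 ≈ 3.7738)
(R*(-8))*(-41) = ((317/84)*(-8))*(-41) = -634/21*(-41) = 25994/21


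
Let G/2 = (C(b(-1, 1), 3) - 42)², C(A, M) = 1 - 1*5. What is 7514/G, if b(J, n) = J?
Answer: 3757/2116 ≈ 1.7755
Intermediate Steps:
C(A, M) = -4 (C(A, M) = 1 - 5 = -4)
G = 4232 (G = 2*(-4 - 42)² = 2*(-46)² = 2*2116 = 4232)
7514/G = 7514/4232 = 7514*(1/4232) = 3757/2116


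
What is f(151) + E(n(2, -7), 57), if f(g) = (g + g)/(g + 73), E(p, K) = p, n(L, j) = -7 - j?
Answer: 151/112 ≈ 1.3482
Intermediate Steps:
f(g) = 2*g/(73 + g) (f(g) = (2*g)/(73 + g) = 2*g/(73 + g))
f(151) + E(n(2, -7), 57) = 2*151/(73 + 151) + (-7 - 1*(-7)) = 2*151/224 + (-7 + 7) = 2*151*(1/224) + 0 = 151/112 + 0 = 151/112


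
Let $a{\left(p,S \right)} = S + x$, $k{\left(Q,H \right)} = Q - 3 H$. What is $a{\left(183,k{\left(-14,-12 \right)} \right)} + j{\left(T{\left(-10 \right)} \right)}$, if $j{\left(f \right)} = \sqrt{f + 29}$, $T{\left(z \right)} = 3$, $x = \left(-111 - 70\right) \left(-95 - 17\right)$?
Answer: $20294 + 4 \sqrt{2} \approx 20300.0$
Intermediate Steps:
$x = 20272$ ($x = \left(-181\right) \left(-112\right) = 20272$)
$a{\left(p,S \right)} = 20272 + S$ ($a{\left(p,S \right)} = S + 20272 = 20272 + S$)
$j{\left(f \right)} = \sqrt{29 + f}$
$a{\left(183,k{\left(-14,-12 \right)} \right)} + j{\left(T{\left(-10 \right)} \right)} = \left(20272 - -22\right) + \sqrt{29 + 3} = \left(20272 + \left(-14 + 36\right)\right) + \sqrt{32} = \left(20272 + 22\right) + 4 \sqrt{2} = 20294 + 4 \sqrt{2}$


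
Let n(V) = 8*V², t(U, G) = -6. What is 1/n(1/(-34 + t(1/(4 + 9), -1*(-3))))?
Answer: 200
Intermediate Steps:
1/n(1/(-34 + t(1/(4 + 9), -1*(-3)))) = 1/(8*(1/(-34 - 6))²) = 1/(8*(1/(-40))²) = 1/(8*(-1/40)²) = 1/(8*(1/1600)) = 1/(1/200) = 200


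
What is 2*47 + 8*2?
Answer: 110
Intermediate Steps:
2*47 + 8*2 = 94 + 16 = 110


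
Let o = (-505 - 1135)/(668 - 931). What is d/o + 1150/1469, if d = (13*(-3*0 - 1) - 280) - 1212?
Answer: -115913247/481832 ≈ -240.57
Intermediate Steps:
d = -1505 (d = (13*(0 - 1) - 280) - 1212 = (13*(-1) - 280) - 1212 = (-13 - 280) - 1212 = -293 - 1212 = -1505)
o = 1640/263 (o = -1640/(-263) = -1640*(-1/263) = 1640/263 ≈ 6.2357)
d/o + 1150/1469 = -1505/1640/263 + 1150/1469 = -1505*263/1640 + 1150*(1/1469) = -79163/328 + 1150/1469 = -115913247/481832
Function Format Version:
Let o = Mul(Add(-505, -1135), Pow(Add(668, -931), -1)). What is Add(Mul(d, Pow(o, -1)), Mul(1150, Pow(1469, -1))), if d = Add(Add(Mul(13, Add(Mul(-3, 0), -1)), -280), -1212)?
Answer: Rational(-115913247, 481832) ≈ -240.57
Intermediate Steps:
d = -1505 (d = Add(Add(Mul(13, Add(0, -1)), -280), -1212) = Add(Add(Mul(13, -1), -280), -1212) = Add(Add(-13, -280), -1212) = Add(-293, -1212) = -1505)
o = Rational(1640, 263) (o = Mul(-1640, Pow(-263, -1)) = Mul(-1640, Rational(-1, 263)) = Rational(1640, 263) ≈ 6.2357)
Add(Mul(d, Pow(o, -1)), Mul(1150, Pow(1469, -1))) = Add(Mul(-1505, Pow(Rational(1640, 263), -1)), Mul(1150, Pow(1469, -1))) = Add(Mul(-1505, Rational(263, 1640)), Mul(1150, Rational(1, 1469))) = Add(Rational(-79163, 328), Rational(1150, 1469)) = Rational(-115913247, 481832)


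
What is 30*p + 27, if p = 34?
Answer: 1047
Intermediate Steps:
30*p + 27 = 30*34 + 27 = 1020 + 27 = 1047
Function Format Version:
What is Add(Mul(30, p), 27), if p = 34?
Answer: 1047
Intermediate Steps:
Add(Mul(30, p), 27) = Add(Mul(30, 34), 27) = Add(1020, 27) = 1047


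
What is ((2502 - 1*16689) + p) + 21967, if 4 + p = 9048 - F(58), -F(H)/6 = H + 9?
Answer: 17226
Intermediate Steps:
F(H) = -54 - 6*H (F(H) = -6*(H + 9) = -6*(9 + H) = -54 - 6*H)
p = 9446 (p = -4 + (9048 - (-54 - 6*58)) = -4 + (9048 - (-54 - 348)) = -4 + (9048 - 1*(-402)) = -4 + (9048 + 402) = -4 + 9450 = 9446)
((2502 - 1*16689) + p) + 21967 = ((2502 - 1*16689) + 9446) + 21967 = ((2502 - 16689) + 9446) + 21967 = (-14187 + 9446) + 21967 = -4741 + 21967 = 17226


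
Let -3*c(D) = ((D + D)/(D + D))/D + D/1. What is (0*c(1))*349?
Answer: 0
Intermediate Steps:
c(D) = -D/3 - 1/(3*D) (c(D) = -(((D + D)/(D + D))/D + D/1)/3 = -(((2*D)/((2*D)))/D + D*1)/3 = -(((2*D)*(1/(2*D)))/D + D)/3 = -(1/D + D)/3 = -(D + 1/D)/3 = -D/3 - 1/(3*D))
(0*c(1))*349 = (0*((⅓)*(-1 - 1*1²)/1))*349 = (0*((⅓)*1*(-1 - 1*1)))*349 = (0*((⅓)*1*(-1 - 1)))*349 = (0*((⅓)*1*(-2)))*349 = (0*(-⅔))*349 = 0*349 = 0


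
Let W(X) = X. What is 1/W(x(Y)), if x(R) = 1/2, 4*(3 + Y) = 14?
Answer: 2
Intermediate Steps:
Y = 1/2 (Y = -3 + (1/4)*14 = -3 + 7/2 = 1/2 ≈ 0.50000)
x(R) = 1/2
1/W(x(Y)) = 1/(1/2) = 2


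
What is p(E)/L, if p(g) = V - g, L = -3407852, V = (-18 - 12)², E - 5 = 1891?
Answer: 249/851963 ≈ 0.00029227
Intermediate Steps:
E = 1896 (E = 5 + 1891 = 1896)
V = 900 (V = (-30)² = 900)
p(g) = 900 - g
p(E)/L = (900 - 1*1896)/(-3407852) = (900 - 1896)*(-1/3407852) = -996*(-1/3407852) = 249/851963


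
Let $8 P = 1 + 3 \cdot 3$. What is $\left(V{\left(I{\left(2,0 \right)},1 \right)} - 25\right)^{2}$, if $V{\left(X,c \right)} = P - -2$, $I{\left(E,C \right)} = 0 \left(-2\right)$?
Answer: $\frac{7569}{16} \approx 473.06$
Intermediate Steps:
$I{\left(E,C \right)} = 0$
$P = \frac{5}{4}$ ($P = \frac{1 + 3 \cdot 3}{8} = \frac{1 + 9}{8} = \frac{1}{8} \cdot 10 = \frac{5}{4} \approx 1.25$)
$V{\left(X,c \right)} = \frac{13}{4}$ ($V{\left(X,c \right)} = \frac{5}{4} - -2 = \frac{5}{4} + 2 = \frac{13}{4}$)
$\left(V{\left(I{\left(2,0 \right)},1 \right)} - 25\right)^{2} = \left(\frac{13}{4} - 25\right)^{2} = \left(- \frac{87}{4}\right)^{2} = \frac{7569}{16}$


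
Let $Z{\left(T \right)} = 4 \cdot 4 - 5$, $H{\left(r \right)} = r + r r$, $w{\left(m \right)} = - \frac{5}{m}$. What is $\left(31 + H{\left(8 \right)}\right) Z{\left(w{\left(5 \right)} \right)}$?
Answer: $1133$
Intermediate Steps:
$H{\left(r \right)} = r + r^{2}$
$Z{\left(T \right)} = 11$ ($Z{\left(T \right)} = 16 - 5 = 11$)
$\left(31 + H{\left(8 \right)}\right) Z{\left(w{\left(5 \right)} \right)} = \left(31 + 8 \left(1 + 8\right)\right) 11 = \left(31 + 8 \cdot 9\right) 11 = \left(31 + 72\right) 11 = 103 \cdot 11 = 1133$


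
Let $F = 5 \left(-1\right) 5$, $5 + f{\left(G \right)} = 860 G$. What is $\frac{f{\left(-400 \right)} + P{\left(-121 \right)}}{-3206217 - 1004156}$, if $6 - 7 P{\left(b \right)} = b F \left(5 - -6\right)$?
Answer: $\frac{2441304}{29472611} \approx 0.082833$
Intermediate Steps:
$f{\left(G \right)} = -5 + 860 G$
$F = -25$ ($F = \left(-5\right) 5 = -25$)
$P{\left(b \right)} = \frac{6}{7} + \frac{275 b}{7}$ ($P{\left(b \right)} = \frac{6}{7} - \frac{b \left(-25\right) \left(5 - -6\right)}{7} = \frac{6}{7} - \frac{- 25 b \left(5 + 6\right)}{7} = \frac{6}{7} - \frac{- 25 b 11}{7} = \frac{6}{7} - \frac{\left(-275\right) b}{7} = \frac{6}{7} + \frac{275 b}{7}$)
$\frac{f{\left(-400 \right)} + P{\left(-121 \right)}}{-3206217 - 1004156} = \frac{\left(-5 + 860 \left(-400\right)\right) + \left(\frac{6}{7} + \frac{275}{7} \left(-121\right)\right)}{-3206217 - 1004156} = \frac{\left(-5 - 344000\right) + \left(\frac{6}{7} - \frac{33275}{7}\right)}{-4210373} = \left(-344005 - \frac{33269}{7}\right) \left(- \frac{1}{4210373}\right) = \left(- \frac{2441304}{7}\right) \left(- \frac{1}{4210373}\right) = \frac{2441304}{29472611}$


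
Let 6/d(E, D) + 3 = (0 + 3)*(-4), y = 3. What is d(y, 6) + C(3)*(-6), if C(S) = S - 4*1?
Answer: 28/5 ≈ 5.6000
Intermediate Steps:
C(S) = -4 + S (C(S) = S - 4 = -4 + S)
d(E, D) = -⅖ (d(E, D) = 6/(-3 + (0 + 3)*(-4)) = 6/(-3 + 3*(-4)) = 6/(-3 - 12) = 6/(-15) = 6*(-1/15) = -⅖)
d(y, 6) + C(3)*(-6) = -⅖ + (-4 + 3)*(-6) = -⅖ - 1*(-6) = -⅖ + 6 = 28/5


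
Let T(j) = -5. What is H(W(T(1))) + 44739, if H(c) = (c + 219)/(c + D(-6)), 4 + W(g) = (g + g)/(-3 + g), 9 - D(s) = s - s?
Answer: 223868/5 ≈ 44774.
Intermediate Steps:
D(s) = 9 (D(s) = 9 - (s - s) = 9 - 1*0 = 9 + 0 = 9)
W(g) = -4 + 2*g/(-3 + g) (W(g) = -4 + (g + g)/(-3 + g) = -4 + (2*g)/(-3 + g) = -4 + 2*g/(-3 + g))
H(c) = (219 + c)/(9 + c) (H(c) = (c + 219)/(c + 9) = (219 + c)/(9 + c))
H(W(T(1))) + 44739 = (219 + 2*(6 - 1*(-5))/(-3 - 5))/(9 + 2*(6 - 1*(-5))/(-3 - 5)) + 44739 = (219 + 2*(6 + 5)/(-8))/(9 + 2*(6 + 5)/(-8)) + 44739 = (219 + 2*(-⅛)*11)/(9 + 2*(-⅛)*11) + 44739 = (219 - 11/4)/(9 - 11/4) + 44739 = (865/4)/(25/4) + 44739 = (4/25)*(865/4) + 44739 = 173/5 + 44739 = 223868/5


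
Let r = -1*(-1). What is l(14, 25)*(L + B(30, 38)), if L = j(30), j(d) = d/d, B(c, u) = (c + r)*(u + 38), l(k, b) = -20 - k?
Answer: -80138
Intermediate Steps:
r = 1
B(c, u) = (1 + c)*(38 + u) (B(c, u) = (c + 1)*(u + 38) = (1 + c)*(38 + u))
j(d) = 1
L = 1
l(14, 25)*(L + B(30, 38)) = (-20 - 1*14)*(1 + (38 + 38 + 38*30 + 30*38)) = (-20 - 14)*(1 + (38 + 38 + 1140 + 1140)) = -34*(1 + 2356) = -34*2357 = -80138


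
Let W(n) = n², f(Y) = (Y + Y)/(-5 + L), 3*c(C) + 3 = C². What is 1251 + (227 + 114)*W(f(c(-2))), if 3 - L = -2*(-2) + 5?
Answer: 123973/99 ≈ 1252.3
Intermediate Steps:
L = -6 (L = 3 - (-2*(-2) + 5) = 3 - (4 + 5) = 3 - 1*9 = 3 - 9 = -6)
c(C) = -1 + C²/3
f(Y) = -2*Y/11 (f(Y) = (Y + Y)/(-5 - 6) = (2*Y)/(-11) = (2*Y)*(-1/11) = -2*Y/11)
1251 + (227 + 114)*W(f(c(-2))) = 1251 + (227 + 114)*(-2*(-1 + (⅓)*(-2)²)/11)² = 1251 + 341*(-2*(-1 + (⅓)*4)/11)² = 1251 + 341*(-2*(-1 + 4/3)/11)² = 1251 + 341*(-2/11*⅓)² = 1251 + 341*(-2/33)² = 1251 + 341*(4/1089) = 1251 + 124/99 = 123973/99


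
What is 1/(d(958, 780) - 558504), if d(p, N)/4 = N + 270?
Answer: -1/554304 ≈ -1.8041e-6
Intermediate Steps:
d(p, N) = 1080 + 4*N (d(p, N) = 4*(N + 270) = 4*(270 + N) = 1080 + 4*N)
1/(d(958, 780) - 558504) = 1/((1080 + 4*780) - 558504) = 1/((1080 + 3120) - 558504) = 1/(4200 - 558504) = 1/(-554304) = -1/554304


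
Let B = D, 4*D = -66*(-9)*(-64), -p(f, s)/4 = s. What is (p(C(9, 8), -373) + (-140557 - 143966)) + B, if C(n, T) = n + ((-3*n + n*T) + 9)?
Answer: -292535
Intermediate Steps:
C(n, T) = 9 - 2*n + T*n (C(n, T) = n + ((-3*n + T*n) + 9) = n + (9 - 3*n + T*n) = 9 - 2*n + T*n)
p(f, s) = -4*s
D = -9504 (D = (-66*(-9)*(-64))/4 = (594*(-64))/4 = (¼)*(-38016) = -9504)
B = -9504
(p(C(9, 8), -373) + (-140557 - 143966)) + B = (-4*(-373) + (-140557 - 143966)) - 9504 = (1492 - 284523) - 9504 = -283031 - 9504 = -292535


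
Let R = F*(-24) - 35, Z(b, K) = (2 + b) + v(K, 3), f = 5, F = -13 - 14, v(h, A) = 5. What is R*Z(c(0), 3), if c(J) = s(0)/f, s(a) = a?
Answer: 4291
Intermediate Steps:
F = -27
c(J) = 0 (c(J) = 0/5 = 0*(⅕) = 0)
Z(b, K) = 7 + b (Z(b, K) = (2 + b) + 5 = 7 + b)
R = 613 (R = -27*(-24) - 35 = 648 - 35 = 613)
R*Z(c(0), 3) = 613*(7 + 0) = 613*7 = 4291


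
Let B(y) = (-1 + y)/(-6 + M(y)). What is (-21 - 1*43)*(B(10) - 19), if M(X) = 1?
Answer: 6656/5 ≈ 1331.2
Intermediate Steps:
B(y) = 1/5 - y/5 (B(y) = (-1 + y)/(-6 + 1) = (-1 + y)/(-5) = (-1 + y)*(-1/5) = 1/5 - y/5)
(-21 - 1*43)*(B(10) - 19) = (-21 - 1*43)*((1/5 - 1/5*10) - 19) = (-21 - 43)*((1/5 - 2) - 19) = -64*(-9/5 - 19) = -64*(-104/5) = 6656/5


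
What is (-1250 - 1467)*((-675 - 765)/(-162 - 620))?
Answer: -1956240/391 ≈ -5003.2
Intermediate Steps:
(-1250 - 1467)*((-675 - 765)/(-162 - 620)) = -(-3912480)/(-782) = -(-3912480)*(-1)/782 = -2717*720/391 = -1956240/391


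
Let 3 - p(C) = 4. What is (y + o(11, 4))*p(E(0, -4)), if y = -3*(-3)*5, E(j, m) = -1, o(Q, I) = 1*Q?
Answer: -56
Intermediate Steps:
o(Q, I) = Q
p(C) = -1 (p(C) = 3 - 1*4 = 3 - 4 = -1)
y = 45 (y = 9*5 = 45)
(y + o(11, 4))*p(E(0, -4)) = (45 + 11)*(-1) = 56*(-1) = -56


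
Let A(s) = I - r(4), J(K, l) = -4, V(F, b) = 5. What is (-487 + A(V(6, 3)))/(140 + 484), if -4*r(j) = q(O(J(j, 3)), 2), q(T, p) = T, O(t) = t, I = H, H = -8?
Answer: -31/39 ≈ -0.79487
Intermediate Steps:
I = -8
r(j) = 1 (r(j) = -1/4*(-4) = 1)
A(s) = -9 (A(s) = -8 - 1*1 = -8 - 1 = -9)
(-487 + A(V(6, 3)))/(140 + 484) = (-487 - 9)/(140 + 484) = -496/624 = -496*1/624 = -31/39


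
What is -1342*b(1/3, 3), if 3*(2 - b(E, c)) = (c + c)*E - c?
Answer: -9394/3 ≈ -3131.3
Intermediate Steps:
b(E, c) = 2 + c/3 - 2*E*c/3 (b(E, c) = 2 - ((c + c)*E - c)/3 = 2 - ((2*c)*E - c)/3 = 2 - (2*E*c - c)/3 = 2 - (-c + 2*E*c)/3 = 2 + (c/3 - 2*E*c/3) = 2 + c/3 - 2*E*c/3)
-1342*b(1/3, 3) = -1342*(2 + (⅓)*3 - ⅔*3/3) = -1342*(2 + 1 - ⅔*⅓*3) = -1342*(2 + 1 - ⅔) = -1342*7/3 = -9394/3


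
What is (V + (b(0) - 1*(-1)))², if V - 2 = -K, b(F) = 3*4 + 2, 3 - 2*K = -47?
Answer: 64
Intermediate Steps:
K = 25 (K = 3/2 - ½*(-47) = 3/2 + 47/2 = 25)
b(F) = 14 (b(F) = 12 + 2 = 14)
V = -23 (V = 2 - 1*25 = 2 - 25 = -23)
(V + (b(0) - 1*(-1)))² = (-23 + (14 - 1*(-1)))² = (-23 + (14 + 1))² = (-23 + 15)² = (-8)² = 64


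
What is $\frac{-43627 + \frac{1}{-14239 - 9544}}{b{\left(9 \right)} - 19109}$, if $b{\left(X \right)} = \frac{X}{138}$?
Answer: $\frac{47728723332}{20905518613} \approx 2.2831$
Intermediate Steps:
$b{\left(X \right)} = \frac{X}{138}$ ($b{\left(X \right)} = X \frac{1}{138} = \frac{X}{138}$)
$\frac{-43627 + \frac{1}{-14239 - 9544}}{b{\left(9 \right)} - 19109} = \frac{-43627 + \frac{1}{-14239 - 9544}}{\frac{1}{138} \cdot 9 - 19109} = \frac{-43627 + \frac{1}{-23783}}{\frac{3}{46} - 19109} = \frac{-43627 - \frac{1}{23783}}{- \frac{879011}{46}} = \left(- \frac{1037580942}{23783}\right) \left(- \frac{46}{879011}\right) = \frac{47728723332}{20905518613}$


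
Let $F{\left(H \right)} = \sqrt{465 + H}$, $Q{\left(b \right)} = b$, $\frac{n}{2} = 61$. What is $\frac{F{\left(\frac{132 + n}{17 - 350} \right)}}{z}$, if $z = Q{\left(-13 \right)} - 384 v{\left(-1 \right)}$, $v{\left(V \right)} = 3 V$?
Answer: $\frac{\sqrt{5719867}}{126429} \approx 0.018917$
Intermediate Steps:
$n = 122$ ($n = 2 \cdot 61 = 122$)
$z = 1139$ ($z = -13 - 384 \cdot 3 \left(-1\right) = -13 - -1152 = -13 + 1152 = 1139$)
$\frac{F{\left(\frac{132 + n}{17 - 350} \right)}}{z} = \frac{\sqrt{465 + \frac{132 + 122}{17 - 350}}}{1139} = \sqrt{465 + \frac{254}{-333}} \cdot \frac{1}{1139} = \sqrt{465 + 254 \left(- \frac{1}{333}\right)} \frac{1}{1139} = \sqrt{465 - \frac{254}{333}} \cdot \frac{1}{1139} = \sqrt{\frac{154591}{333}} \cdot \frac{1}{1139} = \frac{\sqrt{5719867}}{111} \cdot \frac{1}{1139} = \frac{\sqrt{5719867}}{126429}$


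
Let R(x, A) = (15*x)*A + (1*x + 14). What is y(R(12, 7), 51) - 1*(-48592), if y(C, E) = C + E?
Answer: 49929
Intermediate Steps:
R(x, A) = 14 + x + 15*A*x (R(x, A) = 15*A*x + (x + 14) = 15*A*x + (14 + x) = 14 + x + 15*A*x)
y(R(12, 7), 51) - 1*(-48592) = ((14 + 12 + 15*7*12) + 51) - 1*(-48592) = ((14 + 12 + 1260) + 51) + 48592 = (1286 + 51) + 48592 = 1337 + 48592 = 49929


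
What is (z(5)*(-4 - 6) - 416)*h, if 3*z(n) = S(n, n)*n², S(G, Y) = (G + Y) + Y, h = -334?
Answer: 556444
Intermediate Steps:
S(G, Y) = G + 2*Y
z(n) = n³ (z(n) = ((n + 2*n)*n²)/3 = ((3*n)*n²)/3 = (3*n³)/3 = n³)
(z(5)*(-4 - 6) - 416)*h = (5³*(-4 - 6) - 416)*(-334) = (125*(-10) - 416)*(-334) = (-1250 - 416)*(-334) = -1666*(-334) = 556444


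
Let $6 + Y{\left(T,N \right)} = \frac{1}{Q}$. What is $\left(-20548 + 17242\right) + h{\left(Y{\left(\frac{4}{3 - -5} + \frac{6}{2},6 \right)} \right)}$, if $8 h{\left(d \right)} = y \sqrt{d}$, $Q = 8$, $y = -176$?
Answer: $-3306 - \frac{11 i \sqrt{94}}{2} \approx -3306.0 - 53.324 i$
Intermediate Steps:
$Y{\left(T,N \right)} = - \frac{47}{8}$ ($Y{\left(T,N \right)} = -6 + \frac{1}{8} = - \frac{47}{8}$)
$h{\left(d \right)} = - 22 \sqrt{d}$ ($h{\left(d \right)} = \frac{\left(-176\right) \sqrt{d}}{8} = - 22 \sqrt{d}$)
$\left(-20548 + 17242\right) + h{\left(Y{\left(\frac{4}{3 - -5} + \frac{6}{2},6 \right)} \right)} = \left(-20548 + 17242\right) - 22 \sqrt{- \frac{47}{8}} = -3306 - 22 \frac{i \sqrt{94}}{4} = -3306 - \frac{11 i \sqrt{94}}{2}$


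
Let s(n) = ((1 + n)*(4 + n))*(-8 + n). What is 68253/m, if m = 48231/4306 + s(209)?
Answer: 97965806/12904710537 ≈ 0.0075915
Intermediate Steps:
s(n) = (1 + n)*(-8 + n)*(4 + n)
m = 38714131611/4306 (m = 48231/4306 + (-32 + 209³ - 36*209 - 3*209²) = 48231*(1/4306) + (-32 + 9129329 - 7524 - 3*43681) = 48231/4306 + (-32 + 9129329 - 7524 - 131043) = 48231/4306 + 8990730 = 38714131611/4306 ≈ 8.9907e+6)
68253/m = 68253/(38714131611/4306) = 68253*(4306/38714131611) = 97965806/12904710537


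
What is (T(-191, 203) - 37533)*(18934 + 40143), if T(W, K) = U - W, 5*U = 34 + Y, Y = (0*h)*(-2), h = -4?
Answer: -11028258052/5 ≈ -2.2057e+9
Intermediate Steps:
Y = 0 (Y = (0*(-4))*(-2) = 0*(-2) = 0)
U = 34/5 (U = (34 + 0)/5 = (⅕)*34 = 34/5 ≈ 6.8000)
T(W, K) = 34/5 - W
(T(-191, 203) - 37533)*(18934 + 40143) = ((34/5 - 1*(-191)) - 37533)*(18934 + 40143) = ((34/5 + 191) - 37533)*59077 = (989/5 - 37533)*59077 = -186676/5*59077 = -11028258052/5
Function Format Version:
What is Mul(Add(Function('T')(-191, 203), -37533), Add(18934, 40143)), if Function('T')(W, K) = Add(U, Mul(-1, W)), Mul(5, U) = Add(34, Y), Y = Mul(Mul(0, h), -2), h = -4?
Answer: Rational(-11028258052, 5) ≈ -2.2057e+9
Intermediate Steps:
Y = 0 (Y = Mul(Mul(0, -4), -2) = Mul(0, -2) = 0)
U = Rational(34, 5) (U = Mul(Rational(1, 5), Add(34, 0)) = Mul(Rational(1, 5), 34) = Rational(34, 5) ≈ 6.8000)
Function('T')(W, K) = Add(Rational(34, 5), Mul(-1, W))
Mul(Add(Function('T')(-191, 203), -37533), Add(18934, 40143)) = Mul(Add(Add(Rational(34, 5), Mul(-1, -191)), -37533), Add(18934, 40143)) = Mul(Add(Add(Rational(34, 5), 191), -37533), 59077) = Mul(Add(Rational(989, 5), -37533), 59077) = Mul(Rational(-186676, 5), 59077) = Rational(-11028258052, 5)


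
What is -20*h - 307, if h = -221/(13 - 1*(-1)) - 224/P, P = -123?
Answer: -23857/861 ≈ -27.708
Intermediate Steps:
h = -24047/1722 (h = -221/(13 - 1*(-1)) - 224/(-123) = -221/(13 + 1) - 224*(-1/123) = -221/14 + 224/123 = -24047/1722 ≈ -13.965)
-20*h - 307 = -20*(-24047/1722) - 307 = 240470/861 - 307 = -23857/861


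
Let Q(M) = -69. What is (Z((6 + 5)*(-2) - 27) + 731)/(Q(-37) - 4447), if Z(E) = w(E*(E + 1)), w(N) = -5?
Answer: -363/2258 ≈ -0.16076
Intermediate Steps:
Z(E) = -5
(Z((6 + 5)*(-2) - 27) + 731)/(Q(-37) - 4447) = (-5 + 731)/(-69 - 4447) = 726/(-4516) = 726*(-1/4516) = -363/2258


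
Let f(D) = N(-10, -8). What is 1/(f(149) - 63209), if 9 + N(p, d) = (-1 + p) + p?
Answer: -1/63239 ≈ -1.5813e-5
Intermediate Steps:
N(p, d) = -10 + 2*p (N(p, d) = -9 + ((-1 + p) + p) = -9 + (-1 + 2*p) = -10 + 2*p)
f(D) = -30 (f(D) = -10 + 2*(-10) = -10 - 20 = -30)
1/(f(149) - 63209) = 1/(-30 - 63209) = 1/(-63239) = -1/63239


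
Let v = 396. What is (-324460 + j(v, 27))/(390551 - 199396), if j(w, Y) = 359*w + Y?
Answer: -182269/191155 ≈ -0.95351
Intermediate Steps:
j(w, Y) = Y + 359*w
(-324460 + j(v, 27))/(390551 - 199396) = (-324460 + (27 + 359*396))/(390551 - 199396) = (-324460 + (27 + 142164))/191155 = (-324460 + 142191)*(1/191155) = -182269*1/191155 = -182269/191155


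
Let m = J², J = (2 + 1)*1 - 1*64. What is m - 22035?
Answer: -18314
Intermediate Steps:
J = -61 (J = 3*1 - 64 = 3 - 64 = -61)
m = 3721 (m = (-61)² = 3721)
m - 22035 = 3721 - 22035 = -18314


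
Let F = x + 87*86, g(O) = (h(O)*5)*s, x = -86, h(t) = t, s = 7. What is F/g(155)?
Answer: 7396/5425 ≈ 1.3633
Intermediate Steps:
g(O) = 35*O (g(O) = (O*5)*7 = (5*O)*7 = 35*O)
F = 7396 (F = -86 + 87*86 = -86 + 7482 = 7396)
F/g(155) = 7396/((35*155)) = 7396/5425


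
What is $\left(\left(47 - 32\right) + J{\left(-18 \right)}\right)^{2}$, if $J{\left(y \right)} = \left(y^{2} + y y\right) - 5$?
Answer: $432964$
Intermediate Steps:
$J{\left(y \right)} = -5 + 2 y^{2}$ ($J{\left(y \right)} = \left(y^{2} + y^{2}\right) - 5 = 2 y^{2} - 5 = -5 + 2 y^{2}$)
$\left(\left(47 - 32\right) + J{\left(-18 \right)}\right)^{2} = \left(\left(47 - 32\right) - \left(5 - 2 \left(-18\right)^{2}\right)\right)^{2} = \left(\left(47 - 32\right) + \left(-5 + 2 \cdot 324\right)\right)^{2} = \left(15 + \left(-5 + 648\right)\right)^{2} = \left(15 + 643\right)^{2} = 658^{2} = 432964$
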